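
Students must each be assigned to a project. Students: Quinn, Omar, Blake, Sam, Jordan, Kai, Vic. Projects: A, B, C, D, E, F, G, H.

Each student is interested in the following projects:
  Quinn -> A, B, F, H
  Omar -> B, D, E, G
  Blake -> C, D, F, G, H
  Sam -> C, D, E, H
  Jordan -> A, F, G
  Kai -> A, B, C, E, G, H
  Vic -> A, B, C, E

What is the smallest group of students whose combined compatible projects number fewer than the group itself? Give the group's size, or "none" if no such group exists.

A matching saturating every student exists, for instance Quinn→F, Omar→E, Blake→H, Sam→C, Jordan→G, Kai→A, Vic→B.
By Hall's marriage theorem, this means |N(S)| ≥ |S| for every subset S, so no violating subset exists.

none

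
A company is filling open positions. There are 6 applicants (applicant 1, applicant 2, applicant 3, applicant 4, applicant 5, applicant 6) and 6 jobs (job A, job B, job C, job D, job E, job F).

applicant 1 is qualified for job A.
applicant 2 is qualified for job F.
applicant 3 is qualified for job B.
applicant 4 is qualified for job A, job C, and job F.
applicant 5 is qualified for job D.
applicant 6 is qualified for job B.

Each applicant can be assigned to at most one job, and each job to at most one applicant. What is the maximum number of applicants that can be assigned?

For example, pair applicant 1→job A, applicant 2→job F, applicant 3→job B, applicant 4→job C, applicant 5→job D.
The set {applicant 3, applicant 6} has only 1 neighbour ({job B}), so by Hall's theorem at most 5 of the 6 applicants can be matched.

5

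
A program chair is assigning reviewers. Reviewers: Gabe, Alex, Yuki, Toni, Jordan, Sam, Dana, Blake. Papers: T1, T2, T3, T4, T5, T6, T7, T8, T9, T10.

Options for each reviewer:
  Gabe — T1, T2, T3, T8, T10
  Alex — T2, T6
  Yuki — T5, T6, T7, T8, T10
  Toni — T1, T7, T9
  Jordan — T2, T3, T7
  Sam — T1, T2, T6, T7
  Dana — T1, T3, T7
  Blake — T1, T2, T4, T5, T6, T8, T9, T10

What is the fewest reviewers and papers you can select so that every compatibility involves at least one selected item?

The 8 edges Gabe–T8, Alex–T6, Yuki–T7, Toni–T9, Jordan–T3, Sam–T2, Dana–T1, Blake–T10 form a matching, so any vertex cover needs at least 8 vertices (one per matched edge).
Conversely {Gabe, Alex, Yuki, Toni, Jordan, Sam, Dana, Blake} meets every edge and has exactly 8 vertices, so 8 is optimal.

8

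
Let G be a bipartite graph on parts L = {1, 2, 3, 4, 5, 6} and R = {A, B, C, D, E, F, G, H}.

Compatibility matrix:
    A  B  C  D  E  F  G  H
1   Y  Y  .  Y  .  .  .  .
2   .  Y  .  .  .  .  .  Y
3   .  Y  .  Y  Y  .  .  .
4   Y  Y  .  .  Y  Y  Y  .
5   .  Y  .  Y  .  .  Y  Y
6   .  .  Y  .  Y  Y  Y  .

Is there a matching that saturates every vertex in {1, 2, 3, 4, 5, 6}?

Yes

For example, pair 1→D, 2→H, 3→B, 4→A, 5→G, 6→E.
All 6 left vertices are covered.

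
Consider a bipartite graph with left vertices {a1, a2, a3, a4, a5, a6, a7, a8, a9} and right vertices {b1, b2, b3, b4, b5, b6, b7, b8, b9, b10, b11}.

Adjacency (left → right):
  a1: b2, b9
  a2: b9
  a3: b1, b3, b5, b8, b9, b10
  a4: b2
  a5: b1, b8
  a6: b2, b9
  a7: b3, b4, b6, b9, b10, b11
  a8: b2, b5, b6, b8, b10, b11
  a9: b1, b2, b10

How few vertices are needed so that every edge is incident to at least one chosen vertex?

The 7 edges a1–b2, a2–b9, a3–b5, a5–b8, a7–b6, a8–b11, a9–b1 form a matching, so any vertex cover needs at least 7 vertices (one per matched edge).
Conversely {a3, a5, a7, a8, a9, b2, b9} meets every edge and has exactly 7 vertices, so 7 is optimal.

7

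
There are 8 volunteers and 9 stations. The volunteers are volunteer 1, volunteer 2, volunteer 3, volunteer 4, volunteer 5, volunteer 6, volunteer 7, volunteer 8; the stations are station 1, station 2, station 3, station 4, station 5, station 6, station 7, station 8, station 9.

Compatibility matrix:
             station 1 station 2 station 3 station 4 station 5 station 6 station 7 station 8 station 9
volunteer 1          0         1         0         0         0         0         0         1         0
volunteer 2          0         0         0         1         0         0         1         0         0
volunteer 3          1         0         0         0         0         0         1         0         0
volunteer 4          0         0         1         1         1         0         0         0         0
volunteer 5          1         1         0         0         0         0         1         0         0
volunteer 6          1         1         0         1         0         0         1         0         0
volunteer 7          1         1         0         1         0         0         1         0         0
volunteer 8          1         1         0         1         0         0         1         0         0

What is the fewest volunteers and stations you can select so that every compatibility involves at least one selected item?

6

The 6 edges volunteer 1–station 8, volunteer 2–station 4, volunteer 3–station 7, volunteer 4–station 3, volunteer 5–station 1, volunteer 6–station 2 form a matching, so any vertex cover needs at least 6 vertices (one per matched edge).
Conversely {volunteer 1, volunteer 4, station 1, station 2, station 4, station 7} meets every edge and has exactly 6 vertices, so 6 is optimal.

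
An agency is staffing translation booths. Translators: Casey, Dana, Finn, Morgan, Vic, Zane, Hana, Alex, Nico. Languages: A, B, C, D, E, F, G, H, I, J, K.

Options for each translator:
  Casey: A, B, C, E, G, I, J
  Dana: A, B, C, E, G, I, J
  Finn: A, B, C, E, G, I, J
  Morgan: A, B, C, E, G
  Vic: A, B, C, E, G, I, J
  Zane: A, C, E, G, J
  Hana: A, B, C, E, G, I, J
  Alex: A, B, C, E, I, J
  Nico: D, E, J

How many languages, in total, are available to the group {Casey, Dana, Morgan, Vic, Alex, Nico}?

8

The union of neighbours of {Casey, Dana, Morgan, Vic, Alex, Nico} is {A, B, C, D, E, G, I, J}, which has 8 elements.
Since |N(S)| = 8 ≥ |S| = 6, Hall's condition holds for this subset.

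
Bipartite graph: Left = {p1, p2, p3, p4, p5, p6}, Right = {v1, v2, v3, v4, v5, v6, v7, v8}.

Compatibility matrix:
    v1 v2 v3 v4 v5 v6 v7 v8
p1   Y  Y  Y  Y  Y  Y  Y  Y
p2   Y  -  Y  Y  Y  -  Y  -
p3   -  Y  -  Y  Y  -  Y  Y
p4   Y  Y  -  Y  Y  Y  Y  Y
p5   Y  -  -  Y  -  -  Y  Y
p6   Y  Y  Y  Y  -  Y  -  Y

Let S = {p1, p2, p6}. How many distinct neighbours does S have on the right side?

8

The union of neighbours of {p1, p2, p6} is {v1, v2, v3, v4, v5, v6, v7, v8}, which has 8 elements.
Since |N(S)| = 8 ≥ |S| = 3, Hall's condition holds for this subset.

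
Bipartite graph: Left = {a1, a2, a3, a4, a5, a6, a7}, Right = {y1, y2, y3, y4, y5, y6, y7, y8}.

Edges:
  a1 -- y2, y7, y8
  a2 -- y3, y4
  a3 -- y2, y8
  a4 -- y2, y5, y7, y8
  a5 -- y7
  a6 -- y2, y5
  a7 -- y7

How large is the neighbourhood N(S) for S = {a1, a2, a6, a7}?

6

The union of neighbours of {a1, a2, a6, a7} is {y2, y3, y4, y5, y7, y8}, which has 6 elements.
Since |N(S)| = 6 ≥ |S| = 4, Hall's condition holds for this subset.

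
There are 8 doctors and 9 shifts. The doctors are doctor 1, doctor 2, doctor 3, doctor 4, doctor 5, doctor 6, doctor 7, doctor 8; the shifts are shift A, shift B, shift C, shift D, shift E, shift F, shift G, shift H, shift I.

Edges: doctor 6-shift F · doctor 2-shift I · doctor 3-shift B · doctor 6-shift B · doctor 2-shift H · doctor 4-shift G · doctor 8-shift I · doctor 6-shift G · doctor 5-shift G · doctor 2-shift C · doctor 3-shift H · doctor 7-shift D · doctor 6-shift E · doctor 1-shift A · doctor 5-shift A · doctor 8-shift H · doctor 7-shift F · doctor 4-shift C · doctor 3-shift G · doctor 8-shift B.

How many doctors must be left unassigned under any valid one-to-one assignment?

0

One maximum matching: doctor 1→shift A, doctor 2→shift I, doctor 3→shift B, doctor 4→shift C, doctor 5→shift G, doctor 6→shift E, doctor 7→shift F, doctor 8→shift H.
All 8 doctors are matched, so no larger matching exists.
That matches 8 of the 8, leaving 0 unmatched; no matching can do better.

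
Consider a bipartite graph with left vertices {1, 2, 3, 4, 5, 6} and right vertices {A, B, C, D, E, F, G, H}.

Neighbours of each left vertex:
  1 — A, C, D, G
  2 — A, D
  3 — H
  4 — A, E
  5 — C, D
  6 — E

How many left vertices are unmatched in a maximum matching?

0

A valid assignment of size 6: 1→G, 2→D, 3→H, 4→A, 5→C, 6→E.
All 6 left vertices are matched, so no larger matching exists.
That matches 6 of the 6, leaving 0 unmatched; no matching can do better.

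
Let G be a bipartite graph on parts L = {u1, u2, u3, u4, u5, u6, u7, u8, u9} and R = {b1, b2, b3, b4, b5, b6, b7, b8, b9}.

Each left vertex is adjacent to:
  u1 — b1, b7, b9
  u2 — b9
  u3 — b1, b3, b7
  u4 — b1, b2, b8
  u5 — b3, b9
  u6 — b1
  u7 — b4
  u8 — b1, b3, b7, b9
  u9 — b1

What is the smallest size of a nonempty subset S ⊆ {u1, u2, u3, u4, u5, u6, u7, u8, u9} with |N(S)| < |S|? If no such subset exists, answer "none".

2

Take S = {u6, u9}. Its neighbourhood is {b1}, so |N(S)| = 1 < |S| = 2.
No single vertex violates Hall's condition since each has at least one neighbour, so 2 is the minimum.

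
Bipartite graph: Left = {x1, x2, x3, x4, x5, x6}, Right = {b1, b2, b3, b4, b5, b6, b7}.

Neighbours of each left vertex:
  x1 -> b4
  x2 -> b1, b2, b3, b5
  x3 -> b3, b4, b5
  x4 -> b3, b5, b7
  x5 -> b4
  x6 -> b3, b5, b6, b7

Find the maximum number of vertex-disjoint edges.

5

A valid assignment of size 5: x1–b4, x2–b2, x3–b5, x4–b7, x6–b3.
The set {x1, x5} has only 1 neighbour ({b4}), so by Hall's theorem at most 5 of the 6 left vertices can be matched.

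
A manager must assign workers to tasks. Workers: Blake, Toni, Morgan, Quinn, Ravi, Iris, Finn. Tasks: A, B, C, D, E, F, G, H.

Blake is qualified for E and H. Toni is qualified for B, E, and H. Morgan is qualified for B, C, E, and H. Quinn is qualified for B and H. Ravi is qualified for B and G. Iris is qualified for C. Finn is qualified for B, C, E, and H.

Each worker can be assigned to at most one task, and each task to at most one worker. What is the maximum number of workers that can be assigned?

5

A valid assignment of size 5: Blake-H, Toni-E, Morgan-C, Quinn-B, Ravi-G.
The set {Blake, Toni, Morgan, Quinn, Iris, Finn} has only 4 neighbours ({B, C, E, H}), so by Hall's theorem at most 5 of the 7 workers can be matched.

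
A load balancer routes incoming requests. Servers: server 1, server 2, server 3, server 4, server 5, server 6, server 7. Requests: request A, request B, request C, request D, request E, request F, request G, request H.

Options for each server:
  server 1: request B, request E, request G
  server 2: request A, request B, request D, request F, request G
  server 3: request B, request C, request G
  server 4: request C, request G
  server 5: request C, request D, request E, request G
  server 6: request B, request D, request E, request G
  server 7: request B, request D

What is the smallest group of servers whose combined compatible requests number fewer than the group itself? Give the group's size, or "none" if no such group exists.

6

Take S = {server 1, server 3, server 4, server 5, server 6, server 7}. Its neighbourhood is {request B, request C, request D, request E, request G}, so |N(S)| = 5 < |S| = 6.
Every subset of size less than 6 has at least as many neighbours as members, so 6 is the minimum.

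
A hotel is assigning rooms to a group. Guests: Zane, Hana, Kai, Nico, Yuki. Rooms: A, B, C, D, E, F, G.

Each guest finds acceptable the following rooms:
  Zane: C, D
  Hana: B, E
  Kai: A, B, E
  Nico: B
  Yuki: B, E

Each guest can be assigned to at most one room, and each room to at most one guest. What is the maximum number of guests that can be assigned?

4

One maximum matching: Zane→C, Hana→E, Kai→A, Nico→B.
The set {Hana, Nico, Yuki} has only 2 neighbours ({B, E}), so by Hall's theorem at most 4 of the 5 guests can be matched.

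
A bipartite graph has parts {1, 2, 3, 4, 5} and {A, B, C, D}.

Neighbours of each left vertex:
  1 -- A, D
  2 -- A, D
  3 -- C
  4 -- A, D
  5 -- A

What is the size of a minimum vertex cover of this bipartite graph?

3

{3, A, D} is a vertex cover of size 3: every edge has an endpoint in this set.
No smaller cover exists because 1–A, 2–D, 3–C is a matching of size 3, and a cover must include an endpoint of each of these disjoint edges (König's theorem).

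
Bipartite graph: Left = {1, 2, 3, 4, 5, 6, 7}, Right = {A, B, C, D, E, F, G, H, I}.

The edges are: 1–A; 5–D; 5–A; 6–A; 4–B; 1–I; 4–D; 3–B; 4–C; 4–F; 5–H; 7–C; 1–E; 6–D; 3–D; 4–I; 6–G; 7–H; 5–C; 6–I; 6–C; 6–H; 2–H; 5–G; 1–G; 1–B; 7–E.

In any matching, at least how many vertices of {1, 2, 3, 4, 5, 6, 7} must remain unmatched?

0

A valid assignment of size 7: 1→G, 2→H, 3→B, 4→F, 5→D, 6→A, 7→E.
This saturates every left vertex, so 7 is the maximum.
That matches 7 of the 7, leaving 0 unmatched; no matching can do better.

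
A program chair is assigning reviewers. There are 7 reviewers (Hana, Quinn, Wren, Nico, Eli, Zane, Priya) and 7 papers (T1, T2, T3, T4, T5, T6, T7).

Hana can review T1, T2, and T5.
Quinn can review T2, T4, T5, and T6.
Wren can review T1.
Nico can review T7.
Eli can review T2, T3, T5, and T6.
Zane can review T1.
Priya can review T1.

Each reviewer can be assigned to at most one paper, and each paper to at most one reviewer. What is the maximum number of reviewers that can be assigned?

One maximum matching: Hana→T2, Quinn→T6, Wren→T1, Nico→T7, Eli→T5.
The set {Wren, Zane, Priya} has only 1 neighbour ({T1}), so by Hall's theorem at most 5 of the 7 reviewers can be matched.

5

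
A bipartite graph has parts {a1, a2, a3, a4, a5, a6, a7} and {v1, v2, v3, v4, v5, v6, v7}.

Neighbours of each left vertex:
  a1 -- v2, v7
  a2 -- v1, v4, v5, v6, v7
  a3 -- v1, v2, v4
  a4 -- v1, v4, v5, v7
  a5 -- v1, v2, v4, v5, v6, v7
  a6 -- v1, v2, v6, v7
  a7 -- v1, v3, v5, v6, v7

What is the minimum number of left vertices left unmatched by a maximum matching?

0

A valid assignment of size 7: a1-v7, a2-v1, a3-v4, a4-v5, a5-v6, a6-v2, a7-v3.
All 7 left vertices are matched, so no larger matching exists.
That matches 7 of the 7, leaving 0 unmatched; no matching can do better.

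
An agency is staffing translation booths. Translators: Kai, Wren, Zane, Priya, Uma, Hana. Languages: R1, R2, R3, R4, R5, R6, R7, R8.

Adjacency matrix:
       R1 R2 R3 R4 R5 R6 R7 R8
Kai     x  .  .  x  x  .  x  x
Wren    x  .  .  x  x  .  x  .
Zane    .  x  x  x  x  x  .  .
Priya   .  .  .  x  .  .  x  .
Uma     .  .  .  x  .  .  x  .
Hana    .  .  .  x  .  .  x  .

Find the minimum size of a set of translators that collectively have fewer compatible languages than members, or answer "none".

Take S = {Priya, Uma, Hana}. Its neighbourhood is {R4, R7}, so |N(S)| = 2 < |S| = 3.
Every subset of size less than 3 has at least as many neighbours as members, so 3 is the minimum.

3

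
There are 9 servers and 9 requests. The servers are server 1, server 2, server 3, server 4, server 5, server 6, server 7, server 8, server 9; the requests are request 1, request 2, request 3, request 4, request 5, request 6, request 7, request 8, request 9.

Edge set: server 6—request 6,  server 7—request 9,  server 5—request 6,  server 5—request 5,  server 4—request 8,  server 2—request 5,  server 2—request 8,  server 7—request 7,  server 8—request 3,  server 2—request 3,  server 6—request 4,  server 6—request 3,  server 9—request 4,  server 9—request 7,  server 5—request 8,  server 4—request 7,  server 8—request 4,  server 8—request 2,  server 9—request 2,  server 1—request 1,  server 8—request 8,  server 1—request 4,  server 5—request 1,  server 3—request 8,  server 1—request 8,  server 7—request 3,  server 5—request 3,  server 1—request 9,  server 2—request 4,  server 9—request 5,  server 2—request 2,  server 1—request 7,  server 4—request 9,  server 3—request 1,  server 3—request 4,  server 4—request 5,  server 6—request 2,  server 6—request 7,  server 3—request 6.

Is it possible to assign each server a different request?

Yes

A valid assignment of size 9: server 1→request 8, server 2→request 2, server 3→request 4, server 4→request 5, server 5→request 1, server 6→request 6, server 7→request 9, server 8→request 3, server 9→request 7.
All 9 servers are covered.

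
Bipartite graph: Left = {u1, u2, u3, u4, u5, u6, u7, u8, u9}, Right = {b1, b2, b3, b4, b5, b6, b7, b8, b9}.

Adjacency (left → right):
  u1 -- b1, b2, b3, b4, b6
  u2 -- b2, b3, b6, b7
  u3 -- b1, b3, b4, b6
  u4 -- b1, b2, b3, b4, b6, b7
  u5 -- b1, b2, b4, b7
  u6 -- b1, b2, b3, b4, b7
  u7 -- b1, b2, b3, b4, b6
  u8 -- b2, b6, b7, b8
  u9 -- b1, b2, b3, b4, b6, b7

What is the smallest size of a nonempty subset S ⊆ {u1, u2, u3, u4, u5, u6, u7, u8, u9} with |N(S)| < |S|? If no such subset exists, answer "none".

7

Take S = {u1, u2, u3, u4, u5, u6, u7}. Its neighbourhood is {b1, b2, b3, b4, b6, b7}, so |N(S)| = 6 < |S| = 7.
Every subset of size less than 7 has at least as many neighbours as members, so 7 is the minimum.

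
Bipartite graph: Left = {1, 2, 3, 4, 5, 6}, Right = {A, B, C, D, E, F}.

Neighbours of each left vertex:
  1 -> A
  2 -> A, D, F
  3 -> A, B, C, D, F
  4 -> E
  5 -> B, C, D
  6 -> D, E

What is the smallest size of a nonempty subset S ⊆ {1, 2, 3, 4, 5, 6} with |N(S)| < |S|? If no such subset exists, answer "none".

A matching saturating every left vertex exists, for instance 1→A, 2→F, 3→B, 4→E, 5→C, 6→D.
By Hall's marriage theorem, this means |N(S)| ≥ |S| for every subset S, so no violating subset exists.

none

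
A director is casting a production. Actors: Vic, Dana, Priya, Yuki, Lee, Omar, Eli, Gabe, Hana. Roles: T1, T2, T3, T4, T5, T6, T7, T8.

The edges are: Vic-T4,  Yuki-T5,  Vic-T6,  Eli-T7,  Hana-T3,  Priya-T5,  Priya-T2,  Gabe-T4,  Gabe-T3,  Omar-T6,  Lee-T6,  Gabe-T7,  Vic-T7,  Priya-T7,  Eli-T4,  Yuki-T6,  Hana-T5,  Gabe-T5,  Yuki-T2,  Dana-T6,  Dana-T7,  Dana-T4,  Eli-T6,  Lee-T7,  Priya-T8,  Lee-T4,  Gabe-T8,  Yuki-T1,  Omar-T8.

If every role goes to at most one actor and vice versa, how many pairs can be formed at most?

One maximum matching: Vic–T4, Dana–T6, Priya–T2, Yuki–T1, Lee–T7, Omar–T8, Gabe–T3, Hana–T5.
The set {Vic, Dana, Lee, Eli} has only 3 neighbours ({T4, T6, T7}), so by Hall's theorem at most 8 of the 9 actors can be matched.

8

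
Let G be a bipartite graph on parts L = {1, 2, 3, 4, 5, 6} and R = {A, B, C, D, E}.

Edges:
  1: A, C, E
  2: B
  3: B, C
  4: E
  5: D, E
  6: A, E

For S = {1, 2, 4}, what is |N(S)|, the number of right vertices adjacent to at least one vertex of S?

The union of neighbours of {1, 2, 4} is {A, B, C, E}, which has 4 elements.
Since |N(S)| = 4 ≥ |S| = 3, Hall's condition holds for this subset.

4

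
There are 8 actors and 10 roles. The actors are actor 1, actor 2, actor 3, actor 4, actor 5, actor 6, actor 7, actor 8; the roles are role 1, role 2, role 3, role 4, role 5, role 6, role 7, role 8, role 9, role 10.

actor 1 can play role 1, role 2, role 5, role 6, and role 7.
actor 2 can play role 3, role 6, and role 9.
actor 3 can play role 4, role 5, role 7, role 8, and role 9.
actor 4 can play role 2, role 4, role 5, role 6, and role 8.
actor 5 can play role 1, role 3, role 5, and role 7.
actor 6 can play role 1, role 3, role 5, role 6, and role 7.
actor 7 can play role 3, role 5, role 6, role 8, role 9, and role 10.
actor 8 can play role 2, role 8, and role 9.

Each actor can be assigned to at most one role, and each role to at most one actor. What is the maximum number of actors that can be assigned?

8

For example, pair actor 1-role 5, actor 2-role 6, actor 3-role 7, actor 4-role 8, actor 5-role 3, actor 6-role 1, actor 7-role 9, actor 8-role 2.
All 8 actors are matched, so no larger matching exists.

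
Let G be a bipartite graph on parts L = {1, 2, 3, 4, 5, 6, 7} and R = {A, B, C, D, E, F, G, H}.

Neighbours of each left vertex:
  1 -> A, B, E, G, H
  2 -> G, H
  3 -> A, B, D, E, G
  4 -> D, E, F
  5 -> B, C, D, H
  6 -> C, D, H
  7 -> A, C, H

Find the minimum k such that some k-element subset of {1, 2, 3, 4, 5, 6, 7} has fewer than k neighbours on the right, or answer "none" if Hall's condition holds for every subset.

none

A matching saturating every left vertex exists, for instance 1→A, 2→H, 3→G, 4→E, 5→B, 6→D, 7→C.
By Hall's marriage theorem, this means |N(S)| ≥ |S| for every subset S, so no violating subset exists.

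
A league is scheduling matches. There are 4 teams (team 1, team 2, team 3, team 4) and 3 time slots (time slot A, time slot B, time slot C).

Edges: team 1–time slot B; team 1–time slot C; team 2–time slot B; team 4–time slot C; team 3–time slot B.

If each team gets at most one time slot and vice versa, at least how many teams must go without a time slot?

2

One maximum matching: team 1–time slot C, team 2–time slot B.
The set {team 1, team 2, team 3, team 4} has only 2 neighbours ({time slot B, time slot C}), so by Hall's theorem at most 2 of the 4 teams can be matched.
That matches 2 of the 4, leaving 2 unmatched; no matching can do better.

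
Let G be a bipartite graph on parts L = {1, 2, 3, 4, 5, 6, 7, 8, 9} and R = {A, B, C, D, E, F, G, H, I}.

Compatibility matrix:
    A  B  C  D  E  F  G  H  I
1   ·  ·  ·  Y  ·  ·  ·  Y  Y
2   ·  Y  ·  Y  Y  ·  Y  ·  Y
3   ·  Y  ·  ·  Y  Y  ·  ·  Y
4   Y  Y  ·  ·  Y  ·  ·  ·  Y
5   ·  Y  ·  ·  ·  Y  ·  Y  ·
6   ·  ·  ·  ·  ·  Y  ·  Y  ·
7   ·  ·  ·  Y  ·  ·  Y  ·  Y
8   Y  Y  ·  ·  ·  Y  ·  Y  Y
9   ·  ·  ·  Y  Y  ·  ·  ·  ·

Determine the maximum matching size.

8

A valid assignment of size 8: 1–D, 2–E, 3–B, 4–I, 5–F, 6–H, 7–G, 8–A.
The set {1, 2, 3, 4, 5, 6, 7, 8, 9} has only 8 neighbours ({A, B, D, E, F, G, H, I}), so by Hall's theorem at most 8 of the 9 left vertices can be matched.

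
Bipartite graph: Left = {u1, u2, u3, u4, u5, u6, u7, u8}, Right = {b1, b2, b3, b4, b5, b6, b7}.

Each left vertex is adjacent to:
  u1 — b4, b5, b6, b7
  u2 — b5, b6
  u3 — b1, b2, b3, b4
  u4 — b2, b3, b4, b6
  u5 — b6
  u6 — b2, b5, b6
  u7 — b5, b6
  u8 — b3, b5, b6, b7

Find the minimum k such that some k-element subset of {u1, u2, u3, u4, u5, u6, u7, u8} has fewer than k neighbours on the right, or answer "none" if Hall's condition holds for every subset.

3

Take S = {u2, u5, u7}. Its neighbourhood is {b5, b6}, so |N(S)| = 2 < |S| = 3.
Every subset of size less than 3 has at least as many neighbours as members, so 3 is the minimum.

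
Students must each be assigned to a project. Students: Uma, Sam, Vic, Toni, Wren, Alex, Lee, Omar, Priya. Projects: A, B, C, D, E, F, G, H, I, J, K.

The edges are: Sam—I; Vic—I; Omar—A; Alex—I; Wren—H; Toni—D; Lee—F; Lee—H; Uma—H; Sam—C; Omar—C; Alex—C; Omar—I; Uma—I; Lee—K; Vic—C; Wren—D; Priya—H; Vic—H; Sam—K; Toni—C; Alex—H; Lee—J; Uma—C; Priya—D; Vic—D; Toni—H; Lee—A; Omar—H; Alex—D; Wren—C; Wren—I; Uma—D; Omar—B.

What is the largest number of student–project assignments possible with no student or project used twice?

7

One maximum matching: Uma–I, Sam–K, Vic–H, Toni–D, Wren–C, Lee–J, Omar–A.
The set {Uma, Vic, Toni, Wren, Alex, Priya} has only 4 neighbours ({C, D, H, I}), so by Hall's theorem at most 7 of the 9 students can be matched.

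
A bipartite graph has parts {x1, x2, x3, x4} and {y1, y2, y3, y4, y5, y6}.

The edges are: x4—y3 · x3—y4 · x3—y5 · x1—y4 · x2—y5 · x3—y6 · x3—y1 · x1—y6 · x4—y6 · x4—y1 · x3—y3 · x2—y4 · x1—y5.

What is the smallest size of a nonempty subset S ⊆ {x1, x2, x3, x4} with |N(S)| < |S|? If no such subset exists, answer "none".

none

A matching saturating every left vertex exists, for instance x1→y5, x2→y4, x3→y6, x4→y3.
By Hall's marriage theorem, this means |N(S)| ≥ |S| for every subset S, so no violating subset exists.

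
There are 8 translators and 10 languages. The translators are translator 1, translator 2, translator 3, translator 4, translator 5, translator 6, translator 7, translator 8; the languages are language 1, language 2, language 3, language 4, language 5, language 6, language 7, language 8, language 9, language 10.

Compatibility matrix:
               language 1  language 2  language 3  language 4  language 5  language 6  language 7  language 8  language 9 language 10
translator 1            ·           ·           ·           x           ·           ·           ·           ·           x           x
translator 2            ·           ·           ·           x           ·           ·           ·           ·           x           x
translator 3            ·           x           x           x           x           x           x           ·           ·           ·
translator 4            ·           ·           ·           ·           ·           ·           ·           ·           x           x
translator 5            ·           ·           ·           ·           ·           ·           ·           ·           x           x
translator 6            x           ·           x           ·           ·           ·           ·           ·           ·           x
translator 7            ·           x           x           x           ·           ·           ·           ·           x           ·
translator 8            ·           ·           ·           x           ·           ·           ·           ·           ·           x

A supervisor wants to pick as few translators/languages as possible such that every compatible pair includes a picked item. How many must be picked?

A maximum matching has 6 edges (e.g. translator 1–language 4, translator 2–language 10, translator 3–language 7, translator 4–language 9, translator 6–language 1, translator 7–language 2).
By König's theorem the minimum vertex cover has the same size. One such cover is {translator 3, translator 6, translator 7, language 4, language 9, language 10}.

6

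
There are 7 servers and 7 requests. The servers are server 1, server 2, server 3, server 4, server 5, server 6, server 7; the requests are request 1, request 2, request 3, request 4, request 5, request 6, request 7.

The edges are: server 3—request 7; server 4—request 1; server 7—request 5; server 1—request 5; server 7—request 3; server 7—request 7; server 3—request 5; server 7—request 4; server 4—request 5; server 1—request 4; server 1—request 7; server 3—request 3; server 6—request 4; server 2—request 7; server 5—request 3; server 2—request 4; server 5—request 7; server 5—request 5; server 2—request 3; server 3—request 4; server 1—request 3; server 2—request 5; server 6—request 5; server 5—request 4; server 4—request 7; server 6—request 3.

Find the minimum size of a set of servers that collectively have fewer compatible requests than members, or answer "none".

5

Take S = {server 1, server 2, server 3, server 5, server 6}. Its neighbourhood is {request 3, request 4, request 5, request 7}, so |N(S)| = 4 < |S| = 5.
Every subset of size less than 5 has at least as many neighbours as members, so 5 is the minimum.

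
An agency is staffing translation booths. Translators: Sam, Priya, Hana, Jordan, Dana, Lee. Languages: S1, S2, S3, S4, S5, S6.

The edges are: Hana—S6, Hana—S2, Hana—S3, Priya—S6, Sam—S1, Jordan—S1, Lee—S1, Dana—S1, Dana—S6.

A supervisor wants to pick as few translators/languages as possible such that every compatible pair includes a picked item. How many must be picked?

3

A maximum matching has 3 edges (e.g. Sam–S1, Priya–S6, Hana–S2).
By König's theorem the minimum vertex cover has the same size. One such cover is {Hana, S1, S6}.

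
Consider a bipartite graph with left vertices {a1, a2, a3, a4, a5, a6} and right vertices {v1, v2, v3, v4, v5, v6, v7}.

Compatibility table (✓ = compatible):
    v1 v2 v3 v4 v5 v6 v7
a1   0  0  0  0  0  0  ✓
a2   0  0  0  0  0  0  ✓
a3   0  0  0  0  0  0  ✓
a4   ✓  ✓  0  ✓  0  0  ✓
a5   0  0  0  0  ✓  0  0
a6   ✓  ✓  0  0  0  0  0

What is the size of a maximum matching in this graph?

4

One maximum matching: a1-v7, a4-v1, a5-v5, a6-v2.
The set {a1, a2, a3} has only 1 neighbour ({v7}), so by Hall's theorem at most 4 of the 6 left vertices can be matched.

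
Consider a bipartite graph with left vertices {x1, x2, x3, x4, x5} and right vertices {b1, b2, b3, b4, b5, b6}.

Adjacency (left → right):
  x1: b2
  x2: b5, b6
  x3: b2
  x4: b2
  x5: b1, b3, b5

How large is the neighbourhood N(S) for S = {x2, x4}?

3

The union of neighbours of {x2, x4} is {b2, b5, b6}, which has 3 elements.
Since |N(S)| = 3 ≥ |S| = 2, Hall's condition holds for this subset.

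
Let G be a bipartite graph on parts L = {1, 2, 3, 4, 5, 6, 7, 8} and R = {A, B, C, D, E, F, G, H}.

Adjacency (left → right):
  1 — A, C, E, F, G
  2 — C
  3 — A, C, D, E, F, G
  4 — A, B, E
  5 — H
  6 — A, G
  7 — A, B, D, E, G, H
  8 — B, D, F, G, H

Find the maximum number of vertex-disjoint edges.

8

A valid assignment of size 8: 1-F, 2-C, 3-D, 4-B, 5-H, 6-A, 7-E, 8-G.
This saturates every left vertex, so 8 is the maximum.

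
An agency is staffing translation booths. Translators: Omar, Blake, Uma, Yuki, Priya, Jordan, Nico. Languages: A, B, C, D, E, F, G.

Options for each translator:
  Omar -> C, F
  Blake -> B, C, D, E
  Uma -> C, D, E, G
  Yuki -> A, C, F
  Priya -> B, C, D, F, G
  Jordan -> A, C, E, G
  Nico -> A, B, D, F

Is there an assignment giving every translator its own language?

Yes

One maximum matching: Omar→F, Blake→E, Uma→D, Yuki→A, Priya→G, Jordan→C, Nico→B.
All 7 translators are covered.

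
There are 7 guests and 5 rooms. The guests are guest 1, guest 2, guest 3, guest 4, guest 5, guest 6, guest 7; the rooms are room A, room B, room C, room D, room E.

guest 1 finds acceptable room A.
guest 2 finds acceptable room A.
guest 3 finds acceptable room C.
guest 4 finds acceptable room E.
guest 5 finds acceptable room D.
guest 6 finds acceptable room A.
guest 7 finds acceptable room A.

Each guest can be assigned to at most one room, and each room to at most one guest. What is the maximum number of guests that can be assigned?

A valid assignment of size 4: guest 1–room A, guest 3–room C, guest 4–room E, guest 5–room D.
The set {guest 1, guest 2, guest 6, guest 7} has only 1 neighbour ({room A}), so by Hall's theorem at most 4 of the 7 guests can be matched.

4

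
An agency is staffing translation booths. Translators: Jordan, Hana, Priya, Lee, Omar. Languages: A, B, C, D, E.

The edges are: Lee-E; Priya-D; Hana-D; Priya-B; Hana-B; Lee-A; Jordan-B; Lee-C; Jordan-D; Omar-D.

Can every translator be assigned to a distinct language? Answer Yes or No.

No

The set {Jordan, Hana, Priya, Omar} has only 2 neighbours ({B, D}), so by Hall's theorem at most 3 of the 5 translators can be matched.
Hence no matching covers every translator.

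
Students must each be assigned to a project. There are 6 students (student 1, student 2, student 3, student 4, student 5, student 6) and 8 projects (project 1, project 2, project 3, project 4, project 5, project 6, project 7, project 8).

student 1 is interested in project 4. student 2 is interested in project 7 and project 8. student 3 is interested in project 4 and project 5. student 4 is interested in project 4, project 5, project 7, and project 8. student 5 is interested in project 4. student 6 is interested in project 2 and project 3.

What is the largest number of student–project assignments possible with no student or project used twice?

5

One maximum matching: student 1–project 4, student 2–project 8, student 3–project 5, student 4–project 7, student 6–project 3.
The set {student 1, student 5} has only 1 neighbour ({project 4}), so by Hall's theorem at most 5 of the 6 students can be matched.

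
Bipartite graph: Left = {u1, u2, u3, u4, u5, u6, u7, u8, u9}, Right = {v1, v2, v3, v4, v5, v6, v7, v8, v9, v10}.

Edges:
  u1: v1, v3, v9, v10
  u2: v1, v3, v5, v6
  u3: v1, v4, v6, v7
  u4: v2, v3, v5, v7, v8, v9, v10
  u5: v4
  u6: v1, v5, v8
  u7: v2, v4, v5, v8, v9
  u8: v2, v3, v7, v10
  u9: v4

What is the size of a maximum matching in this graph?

A valid assignment of size 8: u1–v10, u2–v6, u3–v7, u4–v3, u5–v4, u6–v1, u7–v5, u8–v2.
The set {u5, u9} has only 1 neighbour ({v4}), so by Hall's theorem at most 8 of the 9 left vertices can be matched.

8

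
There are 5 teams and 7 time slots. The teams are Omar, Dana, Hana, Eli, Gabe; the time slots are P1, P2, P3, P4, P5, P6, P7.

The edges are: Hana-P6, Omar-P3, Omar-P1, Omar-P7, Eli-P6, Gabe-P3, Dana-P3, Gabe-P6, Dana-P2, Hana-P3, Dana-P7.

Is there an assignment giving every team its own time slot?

No

The set {Hana, Eli, Gabe} has only 2 neighbours ({P3, P6}), so by Hall's theorem at most 4 of the 5 teams can be matched.
Hence no matching covers every team.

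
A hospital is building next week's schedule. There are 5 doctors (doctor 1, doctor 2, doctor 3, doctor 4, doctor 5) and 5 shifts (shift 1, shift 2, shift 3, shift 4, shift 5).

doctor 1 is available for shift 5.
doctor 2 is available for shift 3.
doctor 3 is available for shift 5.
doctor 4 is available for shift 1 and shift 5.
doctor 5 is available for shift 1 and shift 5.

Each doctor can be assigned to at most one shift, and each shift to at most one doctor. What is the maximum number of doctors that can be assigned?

3

A valid assignment of size 3: doctor 1–shift 5, doctor 2–shift 3, doctor 4–shift 1.
The set {doctor 1, doctor 3, doctor 4, doctor 5} has only 2 neighbours ({shift 1, shift 5}), so by Hall's theorem at most 3 of the 5 doctors can be matched.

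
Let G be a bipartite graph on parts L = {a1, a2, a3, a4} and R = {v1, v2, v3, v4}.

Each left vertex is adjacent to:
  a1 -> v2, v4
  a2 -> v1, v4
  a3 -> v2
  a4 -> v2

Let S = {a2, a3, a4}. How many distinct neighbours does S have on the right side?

The union of neighbours of {a2, a3, a4} is {v1, v2, v4}, which has 3 elements.
Since |N(S)| = 3 ≥ |S| = 3, Hall's condition holds for this subset.

3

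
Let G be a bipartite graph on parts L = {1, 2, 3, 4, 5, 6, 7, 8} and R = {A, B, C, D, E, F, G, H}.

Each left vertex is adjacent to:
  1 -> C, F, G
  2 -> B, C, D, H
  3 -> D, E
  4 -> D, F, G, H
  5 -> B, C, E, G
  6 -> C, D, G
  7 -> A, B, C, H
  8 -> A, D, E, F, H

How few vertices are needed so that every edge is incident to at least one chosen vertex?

A maximum matching has 8 edges (e.g. 1–C, 2–H, 3–D, 4–F, 5–E, 6–G, 7–B, 8–A).
By König's theorem the minimum vertex cover has the same size. One such cover is {1, 2, 3, 4, 5, 6, 7, 8}.

8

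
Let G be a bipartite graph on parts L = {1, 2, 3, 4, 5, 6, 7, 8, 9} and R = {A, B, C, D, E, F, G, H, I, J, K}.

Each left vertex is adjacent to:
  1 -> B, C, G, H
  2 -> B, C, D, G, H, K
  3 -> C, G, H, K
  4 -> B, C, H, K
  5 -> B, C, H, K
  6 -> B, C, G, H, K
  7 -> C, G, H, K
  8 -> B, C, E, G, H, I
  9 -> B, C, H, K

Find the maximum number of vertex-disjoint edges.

For example, pair 1–B, 2–D, 3–K, 4–H, 5–C, 6–G, 8–E.
The set {1, 3, 4, 5, 6, 7, 9} has only 5 neighbours ({B, C, G, H, K}), so by Hall's theorem at most 7 of the 9 left vertices can be matched.

7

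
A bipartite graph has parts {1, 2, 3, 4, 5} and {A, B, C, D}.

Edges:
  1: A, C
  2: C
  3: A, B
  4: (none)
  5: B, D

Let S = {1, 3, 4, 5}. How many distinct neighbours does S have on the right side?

4

The union of neighbours of {1, 3, 4, 5} is {A, B, C, D}, which has 4 elements.
Since |N(S)| = 4 ≥ |S| = 4, Hall's condition holds for this subset.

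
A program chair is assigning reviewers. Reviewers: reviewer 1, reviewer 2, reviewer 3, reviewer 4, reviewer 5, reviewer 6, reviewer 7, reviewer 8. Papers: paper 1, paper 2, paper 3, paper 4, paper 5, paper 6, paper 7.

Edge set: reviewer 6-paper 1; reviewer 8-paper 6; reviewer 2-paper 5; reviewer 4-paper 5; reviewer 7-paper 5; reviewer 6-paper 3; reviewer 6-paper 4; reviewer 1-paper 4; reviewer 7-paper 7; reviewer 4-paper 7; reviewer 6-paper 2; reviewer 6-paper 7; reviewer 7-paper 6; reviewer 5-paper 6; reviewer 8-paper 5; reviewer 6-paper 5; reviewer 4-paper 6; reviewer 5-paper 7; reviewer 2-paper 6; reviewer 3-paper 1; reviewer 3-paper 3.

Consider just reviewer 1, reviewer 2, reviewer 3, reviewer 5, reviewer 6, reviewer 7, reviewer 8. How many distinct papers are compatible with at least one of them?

The union of neighbours of {reviewer 1, reviewer 2, reviewer 3, reviewer 5, reviewer 6, reviewer 7, reviewer 8} is {paper 1, paper 2, paper 3, paper 4, paper 5, paper 6, paper 7}, which has 7 elements.
Since |N(S)| = 7 ≥ |S| = 7, Hall's condition holds for this subset.

7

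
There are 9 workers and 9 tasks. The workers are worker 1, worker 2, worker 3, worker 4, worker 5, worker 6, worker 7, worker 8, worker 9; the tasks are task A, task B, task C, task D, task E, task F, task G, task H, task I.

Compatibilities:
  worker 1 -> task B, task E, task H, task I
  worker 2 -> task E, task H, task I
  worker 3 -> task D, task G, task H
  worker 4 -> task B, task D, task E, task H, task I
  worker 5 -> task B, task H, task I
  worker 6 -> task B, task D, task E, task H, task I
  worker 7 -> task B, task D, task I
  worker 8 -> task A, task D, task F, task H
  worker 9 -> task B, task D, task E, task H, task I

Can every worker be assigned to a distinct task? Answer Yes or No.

No

The set {worker 1, worker 2, worker 4, worker 5, worker 6, worker 7, worker 9} has only 5 neighbours ({task B, task D, task E, task H, task I}), so by Hall's theorem at most 7 of the 9 workers can be matched.
Hence no matching covers every worker.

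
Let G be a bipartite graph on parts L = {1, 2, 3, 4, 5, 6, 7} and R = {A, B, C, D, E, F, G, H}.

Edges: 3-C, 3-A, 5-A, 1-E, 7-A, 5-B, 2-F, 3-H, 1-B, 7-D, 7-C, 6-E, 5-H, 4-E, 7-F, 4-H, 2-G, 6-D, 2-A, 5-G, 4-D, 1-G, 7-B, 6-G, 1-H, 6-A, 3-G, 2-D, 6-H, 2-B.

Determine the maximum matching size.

7

A valid assignment of size 7: 1–B, 2–G, 3–C, 4–D, 5–H, 6–E, 7–A.
This saturates every left vertex, so 7 is the maximum.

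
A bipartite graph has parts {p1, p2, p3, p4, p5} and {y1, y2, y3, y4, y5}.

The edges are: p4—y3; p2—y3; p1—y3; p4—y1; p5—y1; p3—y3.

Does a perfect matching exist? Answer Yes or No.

No

The set {p1, p2, p3, p4, p5} has only 2 neighbours ({y1, y3}), so by Hall's theorem at most 2 of the 5 left vertices can be matched.
Hence no matching covers every left vertex.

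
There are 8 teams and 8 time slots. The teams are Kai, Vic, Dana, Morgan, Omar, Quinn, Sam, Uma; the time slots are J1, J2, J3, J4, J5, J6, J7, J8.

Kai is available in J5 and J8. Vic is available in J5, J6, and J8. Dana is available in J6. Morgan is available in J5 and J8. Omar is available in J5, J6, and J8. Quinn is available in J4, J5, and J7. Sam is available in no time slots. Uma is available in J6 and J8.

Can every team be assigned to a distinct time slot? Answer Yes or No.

The set {Kai, Vic, Dana, Morgan, Omar, Sam, Uma} has only 3 neighbours ({J5, J6, J8}), so by Hall's theorem at most 4 of the 8 teams can be matched.
Hence no matching covers every team.

No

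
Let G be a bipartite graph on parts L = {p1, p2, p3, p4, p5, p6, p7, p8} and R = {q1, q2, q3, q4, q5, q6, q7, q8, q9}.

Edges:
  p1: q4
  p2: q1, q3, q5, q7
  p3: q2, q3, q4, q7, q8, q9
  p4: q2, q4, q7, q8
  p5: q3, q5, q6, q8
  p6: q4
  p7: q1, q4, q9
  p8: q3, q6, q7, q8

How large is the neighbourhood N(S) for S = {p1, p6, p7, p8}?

The union of neighbours of {p1, p6, p7, p8} is {q1, q3, q4, q6, q7, q8, q9}, which has 7 elements.
Since |N(S)| = 7 ≥ |S| = 4, Hall's condition holds for this subset.

7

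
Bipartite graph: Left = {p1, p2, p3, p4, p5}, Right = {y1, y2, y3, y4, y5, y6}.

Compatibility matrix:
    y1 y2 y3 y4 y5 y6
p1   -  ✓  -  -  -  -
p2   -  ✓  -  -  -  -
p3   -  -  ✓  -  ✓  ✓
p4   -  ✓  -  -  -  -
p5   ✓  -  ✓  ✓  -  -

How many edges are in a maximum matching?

A valid assignment of size 3: p1-y2, p3-y6, p5-y3.
The set {p1, p2, p4} has only 1 neighbour ({y2}), so by Hall's theorem at most 3 of the 5 left vertices can be matched.

3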